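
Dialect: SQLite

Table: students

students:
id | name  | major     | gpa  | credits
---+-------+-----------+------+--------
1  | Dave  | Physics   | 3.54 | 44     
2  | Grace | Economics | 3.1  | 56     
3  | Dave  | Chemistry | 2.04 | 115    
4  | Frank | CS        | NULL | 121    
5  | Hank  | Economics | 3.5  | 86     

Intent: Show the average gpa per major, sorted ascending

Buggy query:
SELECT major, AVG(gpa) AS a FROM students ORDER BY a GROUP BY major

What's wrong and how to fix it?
Bug: ORDER BY appears before GROUP BY; SQL clause order requires GROUP BY first

Fix: Move ORDER BY to the end, after GROUP BY

Corrected query:
SELECT major, AVG(gpa) AS a FROM students GROUP BY major ORDER BY a

Result:
major     | a   
----------+-----
CS        | NULL
Chemistry | 2.04
Economics | 3.3 
Physics   | 3.54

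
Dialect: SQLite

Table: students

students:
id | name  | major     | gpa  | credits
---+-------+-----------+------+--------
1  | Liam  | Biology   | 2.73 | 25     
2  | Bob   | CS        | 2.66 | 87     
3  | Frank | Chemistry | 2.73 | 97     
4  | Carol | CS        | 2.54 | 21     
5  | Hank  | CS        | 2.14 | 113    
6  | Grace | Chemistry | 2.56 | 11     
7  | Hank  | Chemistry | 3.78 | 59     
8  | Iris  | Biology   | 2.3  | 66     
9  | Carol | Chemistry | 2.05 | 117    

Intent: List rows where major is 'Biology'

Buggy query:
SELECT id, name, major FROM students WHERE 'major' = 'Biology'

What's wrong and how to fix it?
Bug: Single quotes denote string literals in SQL; the column name is being compared as a constant string

Fix: Remove the quotes around the column name (or use double quotes for an identifier)

Corrected query:
SELECT id, name, major FROM students WHERE major = 'Biology'

Result:
id | name | major  
---+------+--------
1  | Liam | Biology
8  | Iris | Biology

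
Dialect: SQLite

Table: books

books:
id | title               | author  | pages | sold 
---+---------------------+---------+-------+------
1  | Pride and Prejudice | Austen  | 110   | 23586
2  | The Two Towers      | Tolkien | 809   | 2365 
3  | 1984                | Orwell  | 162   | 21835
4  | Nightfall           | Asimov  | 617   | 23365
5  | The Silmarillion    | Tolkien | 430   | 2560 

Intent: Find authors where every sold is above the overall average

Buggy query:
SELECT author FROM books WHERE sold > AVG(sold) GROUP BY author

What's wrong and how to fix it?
Bug: AVG() is an aggregate; it can't sit directly in WHERE

Fix: Use a subquery for AVG and a HAVING MIN(...) filter so the condition holds for every row in the group

Corrected query:
SELECT author FROM books GROUP BY author HAVING MIN(sold) > (SELECT AVG(sold) FROM books)

Result:
author
------
Asimov
Austen
Orwell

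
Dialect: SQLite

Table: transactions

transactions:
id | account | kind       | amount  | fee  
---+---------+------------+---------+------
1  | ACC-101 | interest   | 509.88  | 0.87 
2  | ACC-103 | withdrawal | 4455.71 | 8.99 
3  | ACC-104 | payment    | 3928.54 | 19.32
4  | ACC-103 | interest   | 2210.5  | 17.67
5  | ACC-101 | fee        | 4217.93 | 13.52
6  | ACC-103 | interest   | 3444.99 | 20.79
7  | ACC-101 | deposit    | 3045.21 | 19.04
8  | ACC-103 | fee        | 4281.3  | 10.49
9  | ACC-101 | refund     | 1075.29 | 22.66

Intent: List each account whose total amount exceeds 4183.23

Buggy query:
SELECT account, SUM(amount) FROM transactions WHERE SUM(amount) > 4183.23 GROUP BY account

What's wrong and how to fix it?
Bug: SUM(amount) is an aggregate, but WHERE filters rows before aggregation

Fix: Use HAVING (which filters groups after aggregation) instead of WHERE

Corrected query:
SELECT account, SUM(amount) FROM transactions GROUP BY account HAVING SUM(amount) > 4183.23

Result:
account | SUM(amount)
--------+------------
ACC-101 | 8848.31    
ACC-103 | 14392.5    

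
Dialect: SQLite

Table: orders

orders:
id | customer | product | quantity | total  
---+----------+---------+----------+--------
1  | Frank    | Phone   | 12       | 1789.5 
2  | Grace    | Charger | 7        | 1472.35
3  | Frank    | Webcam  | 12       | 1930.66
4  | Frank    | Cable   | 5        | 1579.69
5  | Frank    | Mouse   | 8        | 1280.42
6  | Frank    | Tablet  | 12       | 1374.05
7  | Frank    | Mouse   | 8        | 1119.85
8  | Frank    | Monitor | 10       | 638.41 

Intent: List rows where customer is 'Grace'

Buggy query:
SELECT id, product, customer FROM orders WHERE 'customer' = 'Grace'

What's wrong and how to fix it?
Bug: 'customer' in single quotes is a string literal, not the column; the comparison is literal-vs-literal and never true

Fix: Reference the column as customer without single quotes

Corrected query:
SELECT id, product, customer FROM orders WHERE customer = 'Grace'

Result:
id | product | customer
---+---------+---------
2  | Charger | Grace   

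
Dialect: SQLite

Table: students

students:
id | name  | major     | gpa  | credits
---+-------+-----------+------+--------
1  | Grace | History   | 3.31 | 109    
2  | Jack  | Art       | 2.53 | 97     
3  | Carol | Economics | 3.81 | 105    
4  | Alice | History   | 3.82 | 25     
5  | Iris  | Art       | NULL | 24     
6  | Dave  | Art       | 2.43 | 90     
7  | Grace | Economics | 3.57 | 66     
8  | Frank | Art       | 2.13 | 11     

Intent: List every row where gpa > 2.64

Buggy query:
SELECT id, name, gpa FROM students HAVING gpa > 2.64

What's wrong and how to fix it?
Bug: This is a non-aggregate query (no GROUP BY, no aggregates), so in SQLite the HAVING clause is invalid here; a row-level condition belongs in WHERE

Fix: Use WHERE for row-level filtering

Corrected query:
SELECT id, name, gpa FROM students WHERE gpa > 2.64

Result:
id | name  | gpa 
---+-------+-----
1  | Grace | 3.31
3  | Carol | 3.81
4  | Alice | 3.82
7  | Grace | 3.57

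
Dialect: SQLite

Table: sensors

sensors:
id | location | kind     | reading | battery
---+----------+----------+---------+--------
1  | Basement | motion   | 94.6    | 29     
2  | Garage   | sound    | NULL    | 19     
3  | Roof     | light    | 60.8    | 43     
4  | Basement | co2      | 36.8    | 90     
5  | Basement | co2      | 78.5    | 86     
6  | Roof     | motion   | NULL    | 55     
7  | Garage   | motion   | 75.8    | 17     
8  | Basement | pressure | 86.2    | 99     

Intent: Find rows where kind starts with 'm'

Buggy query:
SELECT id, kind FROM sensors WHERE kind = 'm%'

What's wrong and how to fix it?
Bug: Wildcards only work with LIKE; '=' treats '%' as a literal character

Fix: Replace '=' with LIKE so 'm%' is treated as a pattern

Corrected query:
SELECT id, kind FROM sensors WHERE kind LIKE 'm%'

Result:
id | kind  
---+-------
1  | motion
6  | motion
7  | motion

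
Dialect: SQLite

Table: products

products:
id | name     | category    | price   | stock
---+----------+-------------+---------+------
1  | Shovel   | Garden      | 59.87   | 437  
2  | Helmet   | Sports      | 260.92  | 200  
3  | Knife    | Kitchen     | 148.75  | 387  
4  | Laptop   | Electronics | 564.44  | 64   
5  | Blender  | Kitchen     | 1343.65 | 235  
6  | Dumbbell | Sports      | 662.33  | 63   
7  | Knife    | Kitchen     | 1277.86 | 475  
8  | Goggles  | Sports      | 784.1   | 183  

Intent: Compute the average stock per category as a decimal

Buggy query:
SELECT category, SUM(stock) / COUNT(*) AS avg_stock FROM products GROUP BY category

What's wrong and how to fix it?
Bug: Both operands are integers, so '/' performs integer division and truncates

Fix: Multiply by 1.0 (or CAST to REAL) to force floating-point division

Corrected query:
SELECT category, SUM(stock) * 1.0 / COUNT(*) AS avg_stock FROM products GROUP BY category

Result:
category    | avg_stock 
------------+-----------
Electronics | 64        
Garden      | 437       
Kitchen     | 365.666667
Sports      | 148.666667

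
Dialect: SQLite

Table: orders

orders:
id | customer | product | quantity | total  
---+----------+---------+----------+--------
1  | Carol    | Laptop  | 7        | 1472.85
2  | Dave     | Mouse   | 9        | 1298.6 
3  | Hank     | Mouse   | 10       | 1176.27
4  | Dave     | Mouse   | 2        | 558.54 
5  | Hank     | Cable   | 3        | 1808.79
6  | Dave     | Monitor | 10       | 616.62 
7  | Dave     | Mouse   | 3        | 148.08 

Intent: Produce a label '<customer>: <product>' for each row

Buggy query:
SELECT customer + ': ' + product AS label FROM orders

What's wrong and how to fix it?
Bug: '+' is numeric addition; on text columns SQLite converts them to 0 instead of concatenating

Fix: Replace + with || to concatenate text

Corrected query:
SELECT customer || ': ' || product AS label FROM orders

Result:
label        
-------------
Carol: Laptop
Dave: Mouse  
Hank: Mouse  
Dave: Mouse  
Hank: Cable  
Dave: Monitor
Dave: Mouse  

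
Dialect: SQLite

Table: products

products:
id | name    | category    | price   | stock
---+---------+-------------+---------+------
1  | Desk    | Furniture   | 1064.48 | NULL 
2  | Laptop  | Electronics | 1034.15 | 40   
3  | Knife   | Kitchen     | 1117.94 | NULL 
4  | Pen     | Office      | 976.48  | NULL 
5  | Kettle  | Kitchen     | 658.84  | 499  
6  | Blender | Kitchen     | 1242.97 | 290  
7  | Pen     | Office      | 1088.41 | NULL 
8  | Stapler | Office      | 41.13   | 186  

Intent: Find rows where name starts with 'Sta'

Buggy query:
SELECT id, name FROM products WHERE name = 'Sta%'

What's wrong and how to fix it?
Bug: Wildcards only work with LIKE; '=' treats '%' as a literal character

Fix: Use LIKE for wildcard pattern matching

Corrected query:
SELECT id, name FROM products WHERE name LIKE 'Sta%'

Result:
id | name   
---+--------
8  | Stapler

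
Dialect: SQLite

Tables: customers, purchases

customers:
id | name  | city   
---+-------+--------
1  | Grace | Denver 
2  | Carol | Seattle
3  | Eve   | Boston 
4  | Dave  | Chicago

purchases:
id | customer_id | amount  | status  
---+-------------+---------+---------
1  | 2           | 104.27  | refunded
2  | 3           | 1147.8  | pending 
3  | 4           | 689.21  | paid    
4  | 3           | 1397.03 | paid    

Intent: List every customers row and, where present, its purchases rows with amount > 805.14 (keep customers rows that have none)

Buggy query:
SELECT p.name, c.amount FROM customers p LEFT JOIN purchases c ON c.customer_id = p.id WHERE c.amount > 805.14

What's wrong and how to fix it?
Bug: Filtering c.amount in WHERE discards the NULL rows produced by LEFT JOIN, turning it into an inner join

Fix: Move the right-table condition into the ON clause so unmatched parents are kept

Corrected query:
SELECT p.name, c.amount FROM customers p LEFT JOIN purchases c ON c.customer_id = p.id AND c.amount > 805.14

Result:
name  | amount 
------+--------
Grace | NULL   
Carol | NULL   
Eve   | 1147.8 
Eve   | 1397.03
Dave  | NULL   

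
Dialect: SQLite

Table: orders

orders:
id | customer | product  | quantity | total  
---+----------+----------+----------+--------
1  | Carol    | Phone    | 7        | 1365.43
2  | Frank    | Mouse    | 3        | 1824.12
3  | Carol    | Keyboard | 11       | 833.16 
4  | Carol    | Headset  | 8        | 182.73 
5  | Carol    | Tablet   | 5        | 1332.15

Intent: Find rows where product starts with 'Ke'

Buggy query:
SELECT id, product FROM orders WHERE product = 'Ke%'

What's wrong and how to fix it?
Bug: Wildcards only work with LIKE; '=' treats '%' as a literal character

Fix: Use LIKE for wildcard pattern matching

Corrected query:
SELECT id, product FROM orders WHERE product LIKE 'Ke%'

Result:
id | product 
---+---------
3  | Keyboard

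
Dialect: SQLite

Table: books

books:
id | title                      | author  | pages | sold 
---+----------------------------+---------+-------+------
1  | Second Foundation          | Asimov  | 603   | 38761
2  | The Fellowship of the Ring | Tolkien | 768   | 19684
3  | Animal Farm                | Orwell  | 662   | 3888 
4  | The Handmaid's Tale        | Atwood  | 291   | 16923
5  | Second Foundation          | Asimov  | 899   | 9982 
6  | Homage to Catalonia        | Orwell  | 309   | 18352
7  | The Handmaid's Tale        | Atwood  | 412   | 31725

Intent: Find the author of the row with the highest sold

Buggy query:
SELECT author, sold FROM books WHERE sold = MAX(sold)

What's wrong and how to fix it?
Bug: MAX(sold) is an aggregate and cannot be used directly in WHERE

Fix: Wrap MAX in a scalar subquery so WHERE compares against a single value

Corrected query:
SELECT author, sold FROM books WHERE sold = (SELECT MAX(sold) FROM books)

Result:
author | sold 
-------+------
Asimov | 38761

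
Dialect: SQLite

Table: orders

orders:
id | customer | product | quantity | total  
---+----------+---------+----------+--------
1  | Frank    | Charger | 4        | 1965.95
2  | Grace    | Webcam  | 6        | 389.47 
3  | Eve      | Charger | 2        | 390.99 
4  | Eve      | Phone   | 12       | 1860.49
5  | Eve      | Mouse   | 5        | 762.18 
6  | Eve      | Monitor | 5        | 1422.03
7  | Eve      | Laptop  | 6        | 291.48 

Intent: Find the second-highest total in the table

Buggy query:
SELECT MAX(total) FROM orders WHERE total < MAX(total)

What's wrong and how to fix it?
Bug: MAX(total) on the right of the comparison is an aggregate-in-WHERE error

Fix: Put the inner MAX in a scalar subquery

Corrected query:
SELECT MAX(total) FROM orders WHERE total < (SELECT MAX(total) FROM orders)

Result:
MAX(total)
----------
1860.49   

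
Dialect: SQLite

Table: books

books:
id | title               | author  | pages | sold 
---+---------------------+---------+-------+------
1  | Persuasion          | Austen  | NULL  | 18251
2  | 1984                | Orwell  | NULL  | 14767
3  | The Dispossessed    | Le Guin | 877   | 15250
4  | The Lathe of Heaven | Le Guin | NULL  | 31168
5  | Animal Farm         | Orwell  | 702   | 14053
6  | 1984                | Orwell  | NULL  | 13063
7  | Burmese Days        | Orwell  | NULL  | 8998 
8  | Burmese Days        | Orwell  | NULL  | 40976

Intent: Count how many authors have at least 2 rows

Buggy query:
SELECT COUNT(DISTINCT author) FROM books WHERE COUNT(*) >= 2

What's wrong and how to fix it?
Bug: WHERE filters individual rows, not groups, so a group-level COUNT is invalid there

Fix: Use a subquery that GROUPs and filters with HAVING, then count its rows

Corrected query:
SELECT COUNT(*) FROM (SELECT author FROM books GROUP BY author HAVING COUNT(*) >= 2)

Result:
COUNT(*)
--------
2       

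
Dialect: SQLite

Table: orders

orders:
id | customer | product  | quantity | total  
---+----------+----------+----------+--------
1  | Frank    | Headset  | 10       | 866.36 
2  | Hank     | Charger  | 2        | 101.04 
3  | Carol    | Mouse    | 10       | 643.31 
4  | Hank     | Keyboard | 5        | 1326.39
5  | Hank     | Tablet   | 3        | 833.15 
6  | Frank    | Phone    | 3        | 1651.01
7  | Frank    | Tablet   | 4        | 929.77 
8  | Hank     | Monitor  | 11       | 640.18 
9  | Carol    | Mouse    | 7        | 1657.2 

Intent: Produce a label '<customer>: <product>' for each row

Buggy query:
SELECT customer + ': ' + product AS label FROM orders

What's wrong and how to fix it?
Bug: SQLite uses || for string concatenation; + coerces text to numbers (yielding 0)

Fix: Replace + with || to concatenate text

Corrected query:
SELECT customer || ': ' || product AS label FROM orders

Result:
label         
--------------
Frank: Headset
Hank: Charger 
Carol: Mouse  
Hank: Keyboard
Hank: Tablet  
Frank: Phone  
Frank: Tablet 
Hank: Monitor 
Carol: Mouse  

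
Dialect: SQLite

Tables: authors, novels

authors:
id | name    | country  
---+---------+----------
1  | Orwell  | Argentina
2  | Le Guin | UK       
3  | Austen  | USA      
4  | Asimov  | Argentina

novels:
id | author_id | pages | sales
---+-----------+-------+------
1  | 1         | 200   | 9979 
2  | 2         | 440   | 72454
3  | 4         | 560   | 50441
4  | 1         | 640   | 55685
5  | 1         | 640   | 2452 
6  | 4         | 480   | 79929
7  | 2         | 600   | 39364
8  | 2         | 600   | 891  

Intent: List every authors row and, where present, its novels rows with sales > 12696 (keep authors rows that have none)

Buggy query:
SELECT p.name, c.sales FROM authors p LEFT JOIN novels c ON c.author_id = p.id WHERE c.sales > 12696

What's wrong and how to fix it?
Bug: Filtering c.sales in WHERE discards the NULL rows produced by LEFT JOIN, turning it into an inner join

Fix: Move the right-table condition into the ON clause so unmatched parents are kept

Corrected query:
SELECT p.name, c.sales FROM authors p LEFT JOIN novels c ON c.author_id = p.id AND c.sales > 12696

Result:
name    | sales
--------+------
Orwell  | 55685
Le Guin | 39364
Le Guin | 72454
Austen  | NULL 
Asimov  | 50441
Asimov  | 79929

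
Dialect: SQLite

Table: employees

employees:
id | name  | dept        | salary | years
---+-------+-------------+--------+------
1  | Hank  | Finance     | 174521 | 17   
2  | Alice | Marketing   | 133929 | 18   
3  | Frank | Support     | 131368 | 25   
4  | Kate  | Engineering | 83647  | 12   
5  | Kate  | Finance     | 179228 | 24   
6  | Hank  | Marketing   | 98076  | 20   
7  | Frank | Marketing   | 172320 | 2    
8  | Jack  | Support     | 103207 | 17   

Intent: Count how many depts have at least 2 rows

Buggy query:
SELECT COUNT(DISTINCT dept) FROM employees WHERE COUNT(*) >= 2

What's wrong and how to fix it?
Bug: WHERE filters individual rows, not groups, so a group-level COUNT is invalid there

Fix: Use a subquery that GROUPs and filters with HAVING, then count its rows

Corrected query:
SELECT COUNT(*) FROM (SELECT dept FROM employees GROUP BY dept HAVING COUNT(*) >= 2)

Result:
COUNT(*)
--------
3       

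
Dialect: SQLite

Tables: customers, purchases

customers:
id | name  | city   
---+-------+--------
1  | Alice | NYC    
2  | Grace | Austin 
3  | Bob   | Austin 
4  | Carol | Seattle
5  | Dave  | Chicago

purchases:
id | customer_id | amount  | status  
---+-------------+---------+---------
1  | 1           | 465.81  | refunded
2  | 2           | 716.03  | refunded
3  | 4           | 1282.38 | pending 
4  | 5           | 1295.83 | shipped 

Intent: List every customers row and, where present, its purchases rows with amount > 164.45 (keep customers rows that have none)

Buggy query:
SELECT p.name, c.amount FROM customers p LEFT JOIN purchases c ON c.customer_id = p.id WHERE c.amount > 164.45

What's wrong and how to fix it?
Bug: Filtering c.amount in WHERE discards the NULL rows produced by LEFT JOIN, turning it into an inner join

Fix: Move the right-table condition into the ON clause so unmatched parents are kept

Corrected query:
SELECT p.name, c.amount FROM customers p LEFT JOIN purchases c ON c.customer_id = p.id AND c.amount > 164.45

Result:
name  | amount 
------+--------
Alice | 465.81 
Grace | 716.03 
Bob   | NULL   
Carol | 1282.38
Dave  | 1295.83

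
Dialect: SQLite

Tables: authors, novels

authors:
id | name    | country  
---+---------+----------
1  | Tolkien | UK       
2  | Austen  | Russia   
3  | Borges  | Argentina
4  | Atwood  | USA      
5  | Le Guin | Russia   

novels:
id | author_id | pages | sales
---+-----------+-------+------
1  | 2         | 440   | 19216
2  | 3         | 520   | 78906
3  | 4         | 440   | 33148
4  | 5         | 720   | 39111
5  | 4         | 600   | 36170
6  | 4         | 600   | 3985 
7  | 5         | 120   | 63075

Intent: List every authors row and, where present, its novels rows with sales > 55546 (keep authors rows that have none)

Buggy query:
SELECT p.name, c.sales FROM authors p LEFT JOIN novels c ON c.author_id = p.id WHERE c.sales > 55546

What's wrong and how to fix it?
Bug: Filtering c.sales in WHERE discards the NULL rows produced by LEFT JOIN, turning it into an inner join

Fix: Put 'c.sales > 55546' in the JOIN's ON clause instead of WHERE

Corrected query:
SELECT p.name, c.sales FROM authors p LEFT JOIN novels c ON c.author_id = p.id AND c.sales > 55546

Result:
name    | sales
--------+------
Tolkien | NULL 
Austen  | NULL 
Borges  | 78906
Atwood  | NULL 
Le Guin | 63075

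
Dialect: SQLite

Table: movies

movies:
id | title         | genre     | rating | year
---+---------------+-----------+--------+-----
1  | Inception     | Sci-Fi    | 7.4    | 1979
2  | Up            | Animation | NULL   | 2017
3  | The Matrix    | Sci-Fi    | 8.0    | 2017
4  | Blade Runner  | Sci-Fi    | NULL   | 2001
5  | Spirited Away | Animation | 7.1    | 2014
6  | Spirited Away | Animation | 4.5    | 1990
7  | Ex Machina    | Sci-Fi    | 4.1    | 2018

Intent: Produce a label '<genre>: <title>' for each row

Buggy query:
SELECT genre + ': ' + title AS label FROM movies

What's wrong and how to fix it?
Bug: '+' is numeric addition; on text columns SQLite converts them to 0 instead of concatenating

Fix: Replace + with || to concatenate text

Corrected query:
SELECT genre || ': ' || title AS label FROM movies

Result:
label                   
------------------------
Sci-Fi: Inception       
Animation: Up           
Sci-Fi: The Matrix      
Sci-Fi: Blade Runner    
Animation: Spirited Away
Animation: Spirited Away
Sci-Fi: Ex Machina      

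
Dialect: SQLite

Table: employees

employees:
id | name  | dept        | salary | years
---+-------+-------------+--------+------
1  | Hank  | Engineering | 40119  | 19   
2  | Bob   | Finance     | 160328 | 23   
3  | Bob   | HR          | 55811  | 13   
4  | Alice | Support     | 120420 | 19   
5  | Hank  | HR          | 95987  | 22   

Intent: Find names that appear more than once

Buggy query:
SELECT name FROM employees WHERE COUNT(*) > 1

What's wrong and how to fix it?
Bug: WHERE can't reference COUNT(*); aggregates are computed after WHERE

Fix: GROUP BY name, then filter groups with HAVING COUNT(*) > 1

Corrected query:
SELECT name FROM employees GROUP BY name HAVING COUNT(*) > 1

Result:
name
----
Bob 
Hank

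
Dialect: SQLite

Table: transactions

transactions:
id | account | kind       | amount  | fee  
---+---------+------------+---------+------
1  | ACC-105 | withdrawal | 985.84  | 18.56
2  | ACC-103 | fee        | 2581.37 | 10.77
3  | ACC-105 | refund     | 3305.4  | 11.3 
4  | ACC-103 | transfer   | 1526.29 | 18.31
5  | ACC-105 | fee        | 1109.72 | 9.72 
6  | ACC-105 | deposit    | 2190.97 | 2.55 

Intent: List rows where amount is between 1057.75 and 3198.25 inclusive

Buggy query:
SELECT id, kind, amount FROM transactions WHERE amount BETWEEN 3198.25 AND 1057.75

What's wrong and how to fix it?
Bug: BETWEEN expects the lower bound first; with 3198.25 AND 1057.75 the range is empty

Fix: Write BETWEEN 1057.75 AND 3198.25

Corrected query:
SELECT id, kind, amount FROM transactions WHERE amount BETWEEN 1057.75 AND 3198.25

Result:
id | kind     | amount 
---+----------+--------
2  | fee      | 2581.37
4  | transfer | 1526.29
5  | fee      | 1109.72
6  | deposit  | 2190.97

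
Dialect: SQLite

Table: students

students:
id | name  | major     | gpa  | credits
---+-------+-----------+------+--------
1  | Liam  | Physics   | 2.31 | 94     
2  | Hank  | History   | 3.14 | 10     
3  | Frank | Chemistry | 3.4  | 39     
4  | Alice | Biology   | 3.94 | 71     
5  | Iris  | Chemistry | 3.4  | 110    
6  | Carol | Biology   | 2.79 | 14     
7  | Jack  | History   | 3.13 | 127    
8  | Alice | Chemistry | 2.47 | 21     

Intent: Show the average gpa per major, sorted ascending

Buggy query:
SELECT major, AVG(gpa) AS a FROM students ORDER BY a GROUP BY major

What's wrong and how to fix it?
Bug: GROUP BY must precede ORDER BY

Fix: Reorder: SELECT … FROM … GROUP BY … ORDER BY …

Corrected query:
SELECT major, AVG(gpa) AS a FROM students GROUP BY major ORDER BY a

Result:
major     | a    
----------+------
Physics   | 2.31 
Chemistry | 3.09 
History   | 3.135
Biology   | 3.365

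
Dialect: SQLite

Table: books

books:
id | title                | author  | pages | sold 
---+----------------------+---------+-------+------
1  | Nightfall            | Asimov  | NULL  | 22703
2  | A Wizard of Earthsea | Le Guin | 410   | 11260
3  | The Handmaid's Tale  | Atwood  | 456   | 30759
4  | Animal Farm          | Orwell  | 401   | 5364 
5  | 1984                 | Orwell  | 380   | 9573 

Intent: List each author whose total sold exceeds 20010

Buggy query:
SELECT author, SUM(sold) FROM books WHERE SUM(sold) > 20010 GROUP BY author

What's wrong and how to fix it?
Bug: Aggregate functions cannot appear in a WHERE clause

Fix: Use HAVING (which filters groups after aggregation) instead of WHERE

Corrected query:
SELECT author, SUM(sold) FROM books GROUP BY author HAVING SUM(sold) > 20010

Result:
author | SUM(sold)
-------+----------
Asimov | 22703    
Atwood | 30759    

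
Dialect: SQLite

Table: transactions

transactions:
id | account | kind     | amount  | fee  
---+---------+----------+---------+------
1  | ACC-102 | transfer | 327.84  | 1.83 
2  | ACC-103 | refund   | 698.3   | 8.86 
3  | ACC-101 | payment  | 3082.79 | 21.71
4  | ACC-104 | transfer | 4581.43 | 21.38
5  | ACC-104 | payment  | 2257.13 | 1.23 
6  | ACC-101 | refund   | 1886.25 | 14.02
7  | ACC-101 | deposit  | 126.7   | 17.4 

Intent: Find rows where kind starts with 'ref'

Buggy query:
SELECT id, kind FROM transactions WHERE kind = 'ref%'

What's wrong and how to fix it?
Bug: '=' compares the literal string including the % character; pattern matching needs LIKE

Fix: Use LIKE for wildcard pattern matching

Corrected query:
SELECT id, kind FROM transactions WHERE kind LIKE 'ref%'

Result:
id | kind  
---+-------
2  | refund
6  | refund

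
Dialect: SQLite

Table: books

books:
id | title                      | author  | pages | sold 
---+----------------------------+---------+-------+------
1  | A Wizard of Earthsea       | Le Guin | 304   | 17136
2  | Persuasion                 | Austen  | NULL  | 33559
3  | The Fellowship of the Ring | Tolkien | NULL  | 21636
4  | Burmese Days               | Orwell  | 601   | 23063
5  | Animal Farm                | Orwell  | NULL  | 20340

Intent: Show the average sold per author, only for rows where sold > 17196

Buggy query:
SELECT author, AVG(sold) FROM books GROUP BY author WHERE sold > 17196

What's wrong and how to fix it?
Bug: WHERE cannot follow GROUP BY

Fix: Move the WHERE clause before GROUP BY

Corrected query:
SELECT author, AVG(sold) FROM books WHERE sold > 17196 GROUP BY author

Result:
author  | AVG(sold)
--------+----------
Austen  | 33559    
Orwell  | 21701.5  
Tolkien | 21636    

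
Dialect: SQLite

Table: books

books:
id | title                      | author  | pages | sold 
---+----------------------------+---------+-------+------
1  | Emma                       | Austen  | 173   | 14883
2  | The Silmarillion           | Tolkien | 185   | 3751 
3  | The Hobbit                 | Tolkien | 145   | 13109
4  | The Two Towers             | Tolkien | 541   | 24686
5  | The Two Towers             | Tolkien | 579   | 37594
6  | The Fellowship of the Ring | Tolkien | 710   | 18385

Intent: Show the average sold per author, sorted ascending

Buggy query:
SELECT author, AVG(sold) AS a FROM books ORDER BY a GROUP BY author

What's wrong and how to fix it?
Bug: GROUP BY must precede ORDER BY

Fix: Move ORDER BY to the end, after GROUP BY

Corrected query:
SELECT author, AVG(sold) AS a FROM books GROUP BY author ORDER BY a

Result:
author  | a    
--------+------
Austen  | 14883
Tolkien | 19505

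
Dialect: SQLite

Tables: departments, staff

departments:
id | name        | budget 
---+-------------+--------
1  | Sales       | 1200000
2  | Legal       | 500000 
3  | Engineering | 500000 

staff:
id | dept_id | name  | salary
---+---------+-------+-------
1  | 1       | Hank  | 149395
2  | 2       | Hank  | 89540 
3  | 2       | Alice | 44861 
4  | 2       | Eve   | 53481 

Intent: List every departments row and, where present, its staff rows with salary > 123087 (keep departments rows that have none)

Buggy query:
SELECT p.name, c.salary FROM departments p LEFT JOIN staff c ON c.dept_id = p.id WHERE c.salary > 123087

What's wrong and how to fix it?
Bug: A WHERE condition on the right-hand table after LEFT JOIN drops unmatched parents

Fix: Put 'c.salary > 123087' in the JOIN's ON clause instead of WHERE

Corrected query:
SELECT p.name, c.salary FROM departments p LEFT JOIN staff c ON c.dept_id = p.id AND c.salary > 123087

Result:
name        | salary
------------+-------
Sales       | 149395
Legal       | NULL  
Engineering | NULL  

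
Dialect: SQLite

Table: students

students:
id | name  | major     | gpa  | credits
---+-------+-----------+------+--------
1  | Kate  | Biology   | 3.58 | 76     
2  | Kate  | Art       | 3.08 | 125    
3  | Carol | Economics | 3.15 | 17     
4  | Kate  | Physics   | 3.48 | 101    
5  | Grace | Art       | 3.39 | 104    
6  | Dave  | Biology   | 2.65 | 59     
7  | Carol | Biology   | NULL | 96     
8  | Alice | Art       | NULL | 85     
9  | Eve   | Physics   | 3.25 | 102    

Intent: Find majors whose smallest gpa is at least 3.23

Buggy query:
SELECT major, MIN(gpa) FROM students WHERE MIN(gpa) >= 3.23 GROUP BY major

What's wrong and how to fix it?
Bug: Aggregates like MIN are computed per group after WHERE runs

Fix: Use HAVING for the per-group MIN condition

Corrected query:
SELECT major, MIN(gpa) FROM students GROUP BY major HAVING MIN(gpa) >= 3.23

Result:
major   | MIN(gpa)
--------+---------
Physics | 3.25    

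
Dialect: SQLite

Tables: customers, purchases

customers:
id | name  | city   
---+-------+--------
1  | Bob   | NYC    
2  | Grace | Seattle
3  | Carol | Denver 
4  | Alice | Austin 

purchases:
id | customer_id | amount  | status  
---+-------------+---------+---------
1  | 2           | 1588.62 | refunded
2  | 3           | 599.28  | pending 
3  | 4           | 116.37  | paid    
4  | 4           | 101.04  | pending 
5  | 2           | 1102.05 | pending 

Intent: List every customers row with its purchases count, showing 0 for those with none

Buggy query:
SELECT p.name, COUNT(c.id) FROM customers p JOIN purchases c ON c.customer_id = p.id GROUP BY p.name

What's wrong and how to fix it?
Bug: An inner join excludes parents with zero children

Fix: Switch to LEFT JOIN to retain unmatched parent rows

Corrected query:
SELECT p.name, COUNT(c.id) FROM customers p LEFT JOIN purchases c ON c.customer_id = p.id GROUP BY p.name

Result:
name  | COUNT(c.id)
------+------------
Alice | 2          
Bob   | 0          
Carol | 1          
Grace | 2          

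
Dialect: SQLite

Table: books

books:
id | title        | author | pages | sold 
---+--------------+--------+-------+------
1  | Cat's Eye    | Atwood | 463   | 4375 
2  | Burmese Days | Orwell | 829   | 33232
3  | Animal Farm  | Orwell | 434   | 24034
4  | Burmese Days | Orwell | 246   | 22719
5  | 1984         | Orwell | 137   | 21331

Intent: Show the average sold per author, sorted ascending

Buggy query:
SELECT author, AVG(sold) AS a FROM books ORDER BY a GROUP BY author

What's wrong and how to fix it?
Bug: GROUP BY must precede ORDER BY

Fix: Move ORDER BY to the end, after GROUP BY

Corrected query:
SELECT author, AVG(sold) AS a FROM books GROUP BY author ORDER BY a

Result:
author | a    
-------+------
Atwood | 4375 
Orwell | 25329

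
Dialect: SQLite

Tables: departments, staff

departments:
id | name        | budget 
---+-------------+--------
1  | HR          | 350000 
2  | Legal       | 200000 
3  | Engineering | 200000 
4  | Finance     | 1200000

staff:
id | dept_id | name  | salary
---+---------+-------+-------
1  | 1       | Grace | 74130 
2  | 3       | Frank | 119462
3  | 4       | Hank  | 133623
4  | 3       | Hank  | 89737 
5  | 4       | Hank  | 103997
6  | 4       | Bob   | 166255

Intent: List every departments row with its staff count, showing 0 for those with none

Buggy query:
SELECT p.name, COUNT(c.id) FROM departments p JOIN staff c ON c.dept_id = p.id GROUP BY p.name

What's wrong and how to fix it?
Bug: INNER JOIN drops departments rows that have no matching staff rows

Fix: Switch to LEFT JOIN to retain unmatched parent rows

Corrected query:
SELECT p.name, COUNT(c.id) FROM departments p LEFT JOIN staff c ON c.dept_id = p.id GROUP BY p.name

Result:
name        | COUNT(c.id)
------------+------------
Engineering | 2          
Finance     | 3          
HR          | 1          
Legal       | 0          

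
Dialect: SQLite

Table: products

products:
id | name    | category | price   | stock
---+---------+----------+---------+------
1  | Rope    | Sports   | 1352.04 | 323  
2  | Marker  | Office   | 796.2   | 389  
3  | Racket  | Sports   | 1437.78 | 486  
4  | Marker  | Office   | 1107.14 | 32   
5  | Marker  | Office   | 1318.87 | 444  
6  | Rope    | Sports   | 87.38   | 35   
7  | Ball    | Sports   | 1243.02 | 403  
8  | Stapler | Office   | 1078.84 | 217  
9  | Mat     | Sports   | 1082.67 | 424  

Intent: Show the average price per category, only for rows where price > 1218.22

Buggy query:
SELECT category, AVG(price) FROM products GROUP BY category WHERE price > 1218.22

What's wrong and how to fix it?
Bug: WHERE cannot follow GROUP BY

Fix: Place WHERE between FROM and GROUP BY

Corrected query:
SELECT category, AVG(price) FROM products WHERE price > 1218.22 GROUP BY category

Result:
category | AVG(price)
---------+-----------
Office   | 1318.87   
Sports   | 1344.28   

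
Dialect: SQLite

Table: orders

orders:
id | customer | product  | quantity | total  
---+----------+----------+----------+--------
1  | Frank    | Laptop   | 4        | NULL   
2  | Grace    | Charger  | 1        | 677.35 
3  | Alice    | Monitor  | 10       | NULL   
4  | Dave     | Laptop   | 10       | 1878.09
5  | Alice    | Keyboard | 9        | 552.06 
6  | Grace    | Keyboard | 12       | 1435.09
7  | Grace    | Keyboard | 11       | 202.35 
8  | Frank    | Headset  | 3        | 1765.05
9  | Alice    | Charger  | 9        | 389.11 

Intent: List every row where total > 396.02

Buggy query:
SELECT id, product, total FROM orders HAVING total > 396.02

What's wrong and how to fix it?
Bug: This is a non-aggregate query (no GROUP BY, no aggregates), so in SQLite the HAVING clause is invalid here; a row-level condition belongs in WHERE

Fix: Use WHERE for row-level filtering

Corrected query:
SELECT id, product, total FROM orders WHERE total > 396.02

Result:
id | product  | total  
---+----------+--------
2  | Charger  | 677.35 
4  | Laptop   | 1878.09
5  | Keyboard | 552.06 
6  | Keyboard | 1435.09
8  | Headset  | 1765.05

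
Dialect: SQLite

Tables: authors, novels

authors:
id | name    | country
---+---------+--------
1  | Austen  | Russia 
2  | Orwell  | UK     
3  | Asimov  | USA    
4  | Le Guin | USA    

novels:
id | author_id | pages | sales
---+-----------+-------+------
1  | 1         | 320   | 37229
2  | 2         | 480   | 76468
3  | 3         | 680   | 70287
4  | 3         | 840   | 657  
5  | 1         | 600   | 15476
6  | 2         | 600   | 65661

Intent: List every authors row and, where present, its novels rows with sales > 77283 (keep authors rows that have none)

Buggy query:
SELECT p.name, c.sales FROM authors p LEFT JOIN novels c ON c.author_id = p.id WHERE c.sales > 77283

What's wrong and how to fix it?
Bug: A WHERE condition on the right-hand table after LEFT JOIN drops unmatched parents

Fix: Move the right-table condition into the ON clause so unmatched parents are kept

Corrected query:
SELECT p.name, c.sales FROM authors p LEFT JOIN novels c ON c.author_id = p.id AND c.sales > 77283

Result:
name    | sales
--------+------
Austen  | NULL 
Orwell  | NULL 
Asimov  | NULL 
Le Guin | NULL 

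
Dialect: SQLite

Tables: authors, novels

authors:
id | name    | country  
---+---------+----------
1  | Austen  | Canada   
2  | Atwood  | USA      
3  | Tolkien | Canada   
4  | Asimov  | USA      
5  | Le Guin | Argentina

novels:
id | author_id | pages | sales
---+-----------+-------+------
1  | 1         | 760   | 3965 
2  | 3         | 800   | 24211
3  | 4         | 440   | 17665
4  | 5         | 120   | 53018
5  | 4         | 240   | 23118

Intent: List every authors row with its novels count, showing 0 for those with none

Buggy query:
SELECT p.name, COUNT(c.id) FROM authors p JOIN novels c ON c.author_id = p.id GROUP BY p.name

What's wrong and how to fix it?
Bug: INNER JOIN drops authors rows that have no matching novels rows

Fix: Use LEFT JOIN so parents without children still appear (COUNT(c.id) gives 0)

Corrected query:
SELECT p.name, COUNT(c.id) FROM authors p LEFT JOIN novels c ON c.author_id = p.id GROUP BY p.name

Result:
name    | COUNT(c.id)
--------+------------
Asimov  | 2          
Atwood  | 0          
Austen  | 1          
Le Guin | 1          
Tolkien | 1          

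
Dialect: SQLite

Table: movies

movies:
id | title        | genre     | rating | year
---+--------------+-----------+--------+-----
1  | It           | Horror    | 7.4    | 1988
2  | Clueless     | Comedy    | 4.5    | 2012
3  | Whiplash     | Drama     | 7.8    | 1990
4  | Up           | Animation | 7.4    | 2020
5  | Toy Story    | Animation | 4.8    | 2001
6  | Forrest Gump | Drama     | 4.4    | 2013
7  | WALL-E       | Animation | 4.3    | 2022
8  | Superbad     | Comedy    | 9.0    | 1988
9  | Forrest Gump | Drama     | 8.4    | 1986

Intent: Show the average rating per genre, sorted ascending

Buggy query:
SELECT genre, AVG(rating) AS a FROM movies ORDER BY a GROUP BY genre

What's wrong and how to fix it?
Bug: ORDER BY appears before GROUP BY; SQL clause order requires GROUP BY first

Fix: Reorder: SELECT … FROM … GROUP BY … ORDER BY …

Corrected query:
SELECT genre, AVG(rating) AS a FROM movies GROUP BY genre ORDER BY a

Result:
genre     | a       
----------+---------
Animation | 5.5     
Comedy    | 6.75    
Drama     | 6.866667
Horror    | 7.4     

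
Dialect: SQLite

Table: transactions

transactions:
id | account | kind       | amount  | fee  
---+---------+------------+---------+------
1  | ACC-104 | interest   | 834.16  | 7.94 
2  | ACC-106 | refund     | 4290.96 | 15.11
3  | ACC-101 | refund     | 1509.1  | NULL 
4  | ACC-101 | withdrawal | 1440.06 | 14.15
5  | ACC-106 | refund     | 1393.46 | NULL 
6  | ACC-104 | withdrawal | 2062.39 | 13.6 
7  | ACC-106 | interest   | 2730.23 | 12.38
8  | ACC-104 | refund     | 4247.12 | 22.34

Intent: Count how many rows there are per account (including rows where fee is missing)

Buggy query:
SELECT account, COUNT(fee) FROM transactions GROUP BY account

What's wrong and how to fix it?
Bug: COUNT(fee) skips NULLs, so groups with missing fee are undercounted

Fix: Replace COUNT(fee) with COUNT(*)

Corrected query:
SELECT account, COUNT(*) FROM transactions GROUP BY account

Result:
account | COUNT(*)
--------+---------
ACC-101 | 2       
ACC-104 | 3       
ACC-106 | 3       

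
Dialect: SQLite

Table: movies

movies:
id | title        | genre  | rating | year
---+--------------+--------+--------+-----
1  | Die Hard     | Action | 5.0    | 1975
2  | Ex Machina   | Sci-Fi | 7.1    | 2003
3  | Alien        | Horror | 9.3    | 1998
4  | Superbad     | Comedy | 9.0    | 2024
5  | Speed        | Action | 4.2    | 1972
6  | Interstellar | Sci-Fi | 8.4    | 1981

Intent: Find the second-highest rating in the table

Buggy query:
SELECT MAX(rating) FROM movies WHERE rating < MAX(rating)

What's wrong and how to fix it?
Bug: The inner MAX is an aggregate inside WHERE, which is not allowed

Fix: Compute the overall MAX in a subquery, then take MAX of rows below it

Corrected query:
SELECT MAX(rating) FROM movies WHERE rating < (SELECT MAX(rating) FROM movies)

Result:
MAX(rating)
-----------
9          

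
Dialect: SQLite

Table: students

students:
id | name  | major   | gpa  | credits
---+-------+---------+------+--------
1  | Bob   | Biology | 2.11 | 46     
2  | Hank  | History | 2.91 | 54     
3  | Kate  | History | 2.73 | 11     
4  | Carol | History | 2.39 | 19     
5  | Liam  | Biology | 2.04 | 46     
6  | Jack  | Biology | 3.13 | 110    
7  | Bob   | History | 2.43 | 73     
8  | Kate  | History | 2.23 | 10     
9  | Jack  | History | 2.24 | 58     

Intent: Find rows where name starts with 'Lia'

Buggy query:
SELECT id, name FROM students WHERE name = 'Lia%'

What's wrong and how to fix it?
Bug: '=' compares the literal string including the % character; pattern matching needs LIKE

Fix: Use LIKE for wildcard pattern matching

Corrected query:
SELECT id, name FROM students WHERE name LIKE 'Lia%'

Result:
id | name
---+-----
5  | Liam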